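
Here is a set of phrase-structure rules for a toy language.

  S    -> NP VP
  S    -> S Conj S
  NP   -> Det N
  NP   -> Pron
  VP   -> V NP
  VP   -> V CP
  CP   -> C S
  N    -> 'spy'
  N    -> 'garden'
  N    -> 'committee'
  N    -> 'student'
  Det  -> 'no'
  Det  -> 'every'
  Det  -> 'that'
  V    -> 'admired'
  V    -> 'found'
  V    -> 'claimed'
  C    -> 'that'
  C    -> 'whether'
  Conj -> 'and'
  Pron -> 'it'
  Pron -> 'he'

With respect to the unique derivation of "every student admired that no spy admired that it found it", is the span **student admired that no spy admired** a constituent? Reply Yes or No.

[S [NP [Det every] [N student]] [VP [V admired] [CP [C that] [S [NP [Det no] [N spy]] [VP [V admired] [CP [C that] [S [NP [Pron it]] [VP [V found] [NP [Pron it]]]]]]]]]]
The smallest constituent containing 'student admired that no spy admired' is the S spanning 'every student admired that no spy admired that it found it'; no single node in the tree dominates exactly the given words.

No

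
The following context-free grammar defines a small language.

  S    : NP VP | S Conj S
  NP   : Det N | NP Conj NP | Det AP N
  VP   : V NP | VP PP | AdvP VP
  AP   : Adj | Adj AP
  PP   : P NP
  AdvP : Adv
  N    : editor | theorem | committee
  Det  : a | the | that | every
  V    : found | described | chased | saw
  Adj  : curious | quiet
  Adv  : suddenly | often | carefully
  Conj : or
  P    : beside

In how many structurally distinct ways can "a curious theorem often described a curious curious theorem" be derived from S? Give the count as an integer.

1

[S [NP [Det a] [AP [Adj curious]] [N theorem]] [VP [AdvP [Adv often]] [VP [V described] [NP [Det a] [AP [Adj curious] [AP [Adj curious]]] [N theorem]]]]]
No rule offers an alternative attachment or grouping for any span, so this is the only derivation.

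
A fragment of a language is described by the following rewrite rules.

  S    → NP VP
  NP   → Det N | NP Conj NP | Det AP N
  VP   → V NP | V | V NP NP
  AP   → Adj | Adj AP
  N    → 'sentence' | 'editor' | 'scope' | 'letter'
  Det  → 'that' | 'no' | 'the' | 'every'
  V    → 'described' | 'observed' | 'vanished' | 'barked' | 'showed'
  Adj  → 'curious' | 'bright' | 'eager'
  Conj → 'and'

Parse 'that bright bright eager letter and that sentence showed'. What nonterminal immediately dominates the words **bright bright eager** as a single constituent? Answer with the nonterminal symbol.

AP

S
  NP
    NP
      Det: that
      AP
        Adj: bright
        AP
          Adj: bright
          AP
            Adj: eager
      N: letter
    Conj: and
    NP
      Det: that
      N: sentence
  VP
    V: showed
The span 'bright bright eager' is the AP node built by AP → Adj AP.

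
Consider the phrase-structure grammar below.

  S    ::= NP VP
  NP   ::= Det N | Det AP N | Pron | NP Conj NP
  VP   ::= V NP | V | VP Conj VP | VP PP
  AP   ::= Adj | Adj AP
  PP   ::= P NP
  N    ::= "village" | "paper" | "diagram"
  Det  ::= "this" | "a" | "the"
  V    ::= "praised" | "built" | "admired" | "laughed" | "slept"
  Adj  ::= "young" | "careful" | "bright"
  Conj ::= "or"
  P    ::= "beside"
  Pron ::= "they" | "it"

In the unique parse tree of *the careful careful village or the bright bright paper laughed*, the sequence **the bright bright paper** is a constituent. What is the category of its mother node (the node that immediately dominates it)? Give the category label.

[S [NP [NP [Det the] [AP [Adj careful] [AP [Adj careful]]] [N village]] [Conj or] [NP [Det the] [AP [Adj bright] [AP [Adj bright]]] [N paper]]] [VP [V laughed]]]
The span 'the bright bright paper' is the NP node built by NP → Det AP N.
Its mother is the NP built by NP → NP Conj NP.

NP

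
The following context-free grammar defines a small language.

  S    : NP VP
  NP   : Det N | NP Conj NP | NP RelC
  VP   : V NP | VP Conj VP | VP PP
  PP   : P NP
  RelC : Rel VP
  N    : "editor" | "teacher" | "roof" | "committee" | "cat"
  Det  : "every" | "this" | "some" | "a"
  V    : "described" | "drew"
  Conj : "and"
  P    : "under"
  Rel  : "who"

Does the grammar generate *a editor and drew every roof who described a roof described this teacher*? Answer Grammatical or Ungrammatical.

For S → NP VP, the only prefix that parses as NP is 'a editor', but the remainder 'and drew every roof who described a roof described this teacher' is not a VP under these rules.

Ungrammatical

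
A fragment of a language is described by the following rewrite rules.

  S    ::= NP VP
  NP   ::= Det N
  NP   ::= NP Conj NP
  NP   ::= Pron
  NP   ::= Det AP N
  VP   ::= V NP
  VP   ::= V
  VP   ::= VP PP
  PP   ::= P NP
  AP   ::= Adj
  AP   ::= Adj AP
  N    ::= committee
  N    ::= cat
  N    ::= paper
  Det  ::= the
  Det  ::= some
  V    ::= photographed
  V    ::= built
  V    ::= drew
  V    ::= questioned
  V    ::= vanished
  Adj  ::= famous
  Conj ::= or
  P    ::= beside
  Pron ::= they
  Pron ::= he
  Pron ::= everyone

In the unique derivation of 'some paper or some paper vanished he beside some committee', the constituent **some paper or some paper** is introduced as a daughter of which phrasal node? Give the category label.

S
  NP
    NP
      Det: some
      N: paper
    Conj: or
    NP
      Det: some
      N: paper
  VP
    VP
      V: vanished
      NP
        Pron: he
    PP
      P: beside
      NP
        Det: some
        N: committee
The span 'some paper or some paper' is the NP node built by NP → NP Conj NP.
Its mother is the S built by S → NP VP.

S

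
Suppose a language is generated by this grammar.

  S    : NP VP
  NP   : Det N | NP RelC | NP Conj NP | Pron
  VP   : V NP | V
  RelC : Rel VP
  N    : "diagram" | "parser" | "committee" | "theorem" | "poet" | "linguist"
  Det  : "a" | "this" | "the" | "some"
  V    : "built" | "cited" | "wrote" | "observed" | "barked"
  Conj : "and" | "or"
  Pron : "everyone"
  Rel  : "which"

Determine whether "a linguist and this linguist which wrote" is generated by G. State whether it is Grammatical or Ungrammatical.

For S → NP VP, every NP-prefix leaves a non-VP remainder: after 'a linguist' the remainder is not a VP; after 'a linguist and this linguist' the remainder is not a VP.

Ungrammatical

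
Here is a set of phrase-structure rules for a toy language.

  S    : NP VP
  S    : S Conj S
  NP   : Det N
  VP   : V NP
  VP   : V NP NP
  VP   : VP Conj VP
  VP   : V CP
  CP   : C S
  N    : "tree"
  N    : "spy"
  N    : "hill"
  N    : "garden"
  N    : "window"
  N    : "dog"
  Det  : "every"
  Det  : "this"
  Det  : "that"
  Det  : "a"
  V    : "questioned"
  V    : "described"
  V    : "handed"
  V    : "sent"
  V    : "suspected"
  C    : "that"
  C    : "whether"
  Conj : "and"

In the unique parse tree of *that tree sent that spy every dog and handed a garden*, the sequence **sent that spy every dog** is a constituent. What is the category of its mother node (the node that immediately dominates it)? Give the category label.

[S [NP [Det that] [N tree]] [VP [VP [V sent] [NP [Det that] [N spy]] [NP [Det every] [N dog]]] [Conj and] [VP [V handed] [NP [Det a] [N garden]]]]]
The span 'sent that spy every dog' is the VP node built by VP → V NP NP.
Its mother is the VP built by VP → VP Conj VP.

VP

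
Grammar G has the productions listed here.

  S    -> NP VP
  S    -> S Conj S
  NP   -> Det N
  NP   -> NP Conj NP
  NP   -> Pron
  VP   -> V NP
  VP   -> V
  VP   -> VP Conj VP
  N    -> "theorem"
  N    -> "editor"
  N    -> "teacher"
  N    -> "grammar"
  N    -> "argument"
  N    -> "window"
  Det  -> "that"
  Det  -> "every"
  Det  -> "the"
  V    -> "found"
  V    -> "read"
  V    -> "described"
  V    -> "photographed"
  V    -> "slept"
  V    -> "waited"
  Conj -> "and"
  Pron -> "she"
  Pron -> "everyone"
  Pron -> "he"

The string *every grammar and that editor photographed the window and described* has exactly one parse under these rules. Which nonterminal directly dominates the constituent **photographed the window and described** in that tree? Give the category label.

S

S
  NP
    NP
      Det: every
      N: grammar
    Conj: and
    NP
      Det: that
      N: editor
  VP
    VP
      V: photographed
      NP
        Det: the
        N: window
    Conj: and
    VP
      V: described
The span 'photographed the window and described' is the VP node built by VP → VP Conj VP.
Its mother is the S built by S → NP VP.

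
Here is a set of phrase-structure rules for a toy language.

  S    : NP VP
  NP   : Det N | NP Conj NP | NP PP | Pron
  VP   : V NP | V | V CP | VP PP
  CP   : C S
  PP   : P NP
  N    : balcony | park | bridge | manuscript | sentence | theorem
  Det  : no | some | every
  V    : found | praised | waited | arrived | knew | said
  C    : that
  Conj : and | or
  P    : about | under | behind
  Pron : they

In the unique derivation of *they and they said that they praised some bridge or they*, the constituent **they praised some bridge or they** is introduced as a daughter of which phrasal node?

CP

[S [NP [NP [Pron they]] [Conj and] [NP [Pron they]]] [VP [V said] [CP [C that] [S [NP [Pron they]] [VP [V praised] [NP [NP [Det some] [N bridge]] [Conj or] [NP [Pron they]]]]]]]]
The span 'they praised some bridge or they' is the S node built by S → NP VP.
Its mother is the CP built by CP → C S.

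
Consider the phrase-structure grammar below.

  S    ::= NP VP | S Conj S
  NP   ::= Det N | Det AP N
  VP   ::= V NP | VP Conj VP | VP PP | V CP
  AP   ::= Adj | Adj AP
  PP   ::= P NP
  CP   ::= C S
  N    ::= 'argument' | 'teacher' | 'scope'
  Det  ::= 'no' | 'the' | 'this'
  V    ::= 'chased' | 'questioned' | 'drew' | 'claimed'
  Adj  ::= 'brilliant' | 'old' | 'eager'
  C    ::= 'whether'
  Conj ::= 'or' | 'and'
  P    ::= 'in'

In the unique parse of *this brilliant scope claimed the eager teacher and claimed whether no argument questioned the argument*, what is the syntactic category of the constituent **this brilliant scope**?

NP

[S [NP [Det this] [AP [Adj brilliant]] [N scope]] [VP [VP [V claimed] [NP [Det the] [AP [Adj eager]] [N teacher]]] [Conj and] [VP [V claimed] [CP [C whether] [S [NP [Det no] [N argument]] [VP [V questioned] [NP [Det the] [N argument]]]]]]]]
The span 'this brilliant scope' is the NP node built by NP → Det AP N.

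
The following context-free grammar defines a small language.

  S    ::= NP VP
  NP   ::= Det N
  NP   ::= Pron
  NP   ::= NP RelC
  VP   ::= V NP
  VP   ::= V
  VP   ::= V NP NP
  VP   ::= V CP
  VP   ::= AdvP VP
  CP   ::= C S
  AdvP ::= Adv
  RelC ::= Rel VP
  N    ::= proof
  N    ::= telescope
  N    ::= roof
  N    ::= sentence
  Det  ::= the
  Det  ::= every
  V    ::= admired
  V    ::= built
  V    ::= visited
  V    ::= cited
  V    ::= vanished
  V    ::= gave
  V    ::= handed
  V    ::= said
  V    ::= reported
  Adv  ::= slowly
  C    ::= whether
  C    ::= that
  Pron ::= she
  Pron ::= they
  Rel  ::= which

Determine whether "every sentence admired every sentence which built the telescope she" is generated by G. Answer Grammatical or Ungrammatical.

[S [NP [Det every] [N sentence]] [VP [V admired] [NP [NP [Det every] [N sentence]] [RelC [Rel which] [VP [V built] [NP [Det the] [N telescope]] [NP [Pron she]]]]]]]
The bracketing above is licensed at every node by one of the given productions, with S at the root.

Grammatical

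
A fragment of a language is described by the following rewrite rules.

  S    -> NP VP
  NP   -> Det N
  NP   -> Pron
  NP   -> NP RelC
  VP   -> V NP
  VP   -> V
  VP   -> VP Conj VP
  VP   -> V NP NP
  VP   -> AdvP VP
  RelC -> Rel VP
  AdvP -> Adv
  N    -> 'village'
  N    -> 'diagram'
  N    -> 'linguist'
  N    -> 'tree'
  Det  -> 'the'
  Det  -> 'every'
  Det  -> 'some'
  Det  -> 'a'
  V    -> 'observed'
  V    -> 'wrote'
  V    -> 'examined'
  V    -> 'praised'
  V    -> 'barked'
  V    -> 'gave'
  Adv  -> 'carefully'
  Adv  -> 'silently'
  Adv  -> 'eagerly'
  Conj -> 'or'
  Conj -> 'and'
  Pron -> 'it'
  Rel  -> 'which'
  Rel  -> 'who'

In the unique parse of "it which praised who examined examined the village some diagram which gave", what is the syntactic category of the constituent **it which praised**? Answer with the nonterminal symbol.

[S [NP [NP [NP [Pron it]] [RelC [Rel which] [VP [V praised]]]] [RelC [Rel who] [VP [V examined]]]] [VP [V examined] [NP [Det the] [N village]] [NP [NP [Det some] [N diagram]] [RelC [Rel which] [VP [V gave]]]]]]
The span 'it which praised' is the NP node built by NP → NP RelC.

NP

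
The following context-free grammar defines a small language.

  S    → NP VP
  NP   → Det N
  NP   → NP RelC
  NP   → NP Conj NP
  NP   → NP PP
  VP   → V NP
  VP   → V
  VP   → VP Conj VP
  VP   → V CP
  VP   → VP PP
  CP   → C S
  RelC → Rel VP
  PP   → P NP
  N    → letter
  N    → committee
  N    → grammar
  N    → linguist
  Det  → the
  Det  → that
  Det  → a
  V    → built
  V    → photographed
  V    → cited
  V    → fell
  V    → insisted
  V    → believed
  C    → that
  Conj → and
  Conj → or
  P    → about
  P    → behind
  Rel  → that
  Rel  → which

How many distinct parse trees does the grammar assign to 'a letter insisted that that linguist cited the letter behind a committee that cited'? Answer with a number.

Two of the 4 distinct bracketings:
[S [NP [Det a] [N letter]] [VP [V insisted] [CP [C that] [S [NP [Det that] [N linguist]] [VP [V cited] [NP [NP [NP [Det the] [N letter]] [PP [P behind] [NP [Det a] [N committee]]]] [RelC [Rel that] [VP [V cited]]]]]]]]]
[S [NP [Det a] [N letter]] [VP [V insisted] [CP [C that] [S [NP [Det that] [N linguist]] [VP [V cited] [NP [NP [Det the] [N letter]] [PP [P behind] [NP [NP [Det a] [N committee]] [RelC [Rel that] [VP [V cited]]]]]]]]]]]
The trees differ in how a recursive rule is bracketed over the same span.

4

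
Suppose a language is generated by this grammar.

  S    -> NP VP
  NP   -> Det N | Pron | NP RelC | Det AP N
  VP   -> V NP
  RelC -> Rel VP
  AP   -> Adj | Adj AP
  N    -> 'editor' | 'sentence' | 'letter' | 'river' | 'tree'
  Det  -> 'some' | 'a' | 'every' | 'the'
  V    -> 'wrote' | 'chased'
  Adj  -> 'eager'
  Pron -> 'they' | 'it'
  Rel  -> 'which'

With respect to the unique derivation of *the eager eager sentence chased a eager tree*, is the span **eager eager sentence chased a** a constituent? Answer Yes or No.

No

[S [NP [Det the] [AP [Adj eager] [AP [Adj eager]]] [N sentence]] [VP [V chased] [NP [Det a] [AP [Adj eager]] [N tree]]]]
The smallest constituent containing 'eager eager sentence chased a' is the S spanning 'the eager eager sentence chased a eager tree'; no single node in the tree dominates exactly the given words.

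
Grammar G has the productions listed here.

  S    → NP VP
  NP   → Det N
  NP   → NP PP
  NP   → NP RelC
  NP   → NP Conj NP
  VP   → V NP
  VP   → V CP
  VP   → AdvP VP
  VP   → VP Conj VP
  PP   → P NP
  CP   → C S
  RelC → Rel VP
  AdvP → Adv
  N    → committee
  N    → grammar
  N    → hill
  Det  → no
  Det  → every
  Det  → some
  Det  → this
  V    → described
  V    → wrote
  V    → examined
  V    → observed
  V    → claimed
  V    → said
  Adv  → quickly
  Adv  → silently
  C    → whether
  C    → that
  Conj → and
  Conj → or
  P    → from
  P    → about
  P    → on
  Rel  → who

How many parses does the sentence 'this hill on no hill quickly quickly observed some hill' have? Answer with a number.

[S [NP [NP [Det this] [N hill]] [PP [P on] [NP [Det no] [N hill]]]] [VP [AdvP [Adv quickly]] [VP [AdvP [Adv quickly]] [VP [V observed] [NP [Det some] [N hill]]]]]]
No rule offers an alternative attachment or grouping for any span, so this is the only derivation.

1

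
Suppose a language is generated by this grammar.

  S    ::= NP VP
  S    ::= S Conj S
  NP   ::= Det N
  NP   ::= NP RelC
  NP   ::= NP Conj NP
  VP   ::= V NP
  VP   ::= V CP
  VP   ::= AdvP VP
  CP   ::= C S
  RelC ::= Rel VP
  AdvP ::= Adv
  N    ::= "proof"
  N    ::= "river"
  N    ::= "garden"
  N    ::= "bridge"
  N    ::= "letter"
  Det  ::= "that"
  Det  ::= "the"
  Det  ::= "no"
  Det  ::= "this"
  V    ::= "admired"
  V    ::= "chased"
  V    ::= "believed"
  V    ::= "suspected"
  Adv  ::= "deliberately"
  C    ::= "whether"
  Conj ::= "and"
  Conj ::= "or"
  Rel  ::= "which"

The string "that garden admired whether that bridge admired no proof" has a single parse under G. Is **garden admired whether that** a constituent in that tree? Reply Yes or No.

[S [NP [Det that] [N garden]] [VP [V admired] [CP [C whether] [S [NP [Det that] [N bridge]] [VP [V admired] [NP [Det no] [N proof]]]]]]]
The smallest constituent containing 'garden admired whether that' is the S spanning 'that garden admired whether that bridge admired no proof'; no single node in the tree dominates exactly the given words.

No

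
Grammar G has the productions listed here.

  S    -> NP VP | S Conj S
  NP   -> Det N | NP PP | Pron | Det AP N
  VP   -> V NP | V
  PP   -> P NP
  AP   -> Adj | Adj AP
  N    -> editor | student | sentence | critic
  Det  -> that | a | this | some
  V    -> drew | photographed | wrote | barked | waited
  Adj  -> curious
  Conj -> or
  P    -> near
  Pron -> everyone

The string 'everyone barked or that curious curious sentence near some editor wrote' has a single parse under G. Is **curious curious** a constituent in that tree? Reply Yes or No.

Yes

[S [S [NP [Pron everyone]] [VP [V barked]]] [Conj or] [S [NP [NP [Det that] [AP [Adj curious] [AP [Adj curious]]] [N sentence]] [PP [P near] [NP [Det some] [N editor]]]] [VP [V wrote]]]]
The words 'curious curious' are exhaustively dominated by a single AP node (built by AP → Adj AP), so they form a constituent.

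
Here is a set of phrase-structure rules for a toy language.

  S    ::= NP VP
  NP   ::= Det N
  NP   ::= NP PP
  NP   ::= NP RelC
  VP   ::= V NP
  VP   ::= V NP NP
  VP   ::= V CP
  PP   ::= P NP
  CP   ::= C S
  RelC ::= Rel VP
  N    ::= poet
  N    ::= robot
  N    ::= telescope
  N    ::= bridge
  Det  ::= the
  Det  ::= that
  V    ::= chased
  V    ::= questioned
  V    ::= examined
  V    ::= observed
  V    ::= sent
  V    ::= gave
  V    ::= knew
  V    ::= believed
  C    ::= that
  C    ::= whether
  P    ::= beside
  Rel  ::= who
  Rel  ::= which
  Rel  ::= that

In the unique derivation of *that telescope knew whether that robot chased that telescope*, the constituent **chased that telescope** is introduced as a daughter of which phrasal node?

S

[S [NP [Det that] [N telescope]] [VP [V knew] [CP [C whether] [S [NP [Det that] [N robot]] [VP [V chased] [NP [Det that] [N telescope]]]]]]]
The span 'chased that telescope' is the VP node built by VP → V NP.
Its mother is the S built by S → NP VP.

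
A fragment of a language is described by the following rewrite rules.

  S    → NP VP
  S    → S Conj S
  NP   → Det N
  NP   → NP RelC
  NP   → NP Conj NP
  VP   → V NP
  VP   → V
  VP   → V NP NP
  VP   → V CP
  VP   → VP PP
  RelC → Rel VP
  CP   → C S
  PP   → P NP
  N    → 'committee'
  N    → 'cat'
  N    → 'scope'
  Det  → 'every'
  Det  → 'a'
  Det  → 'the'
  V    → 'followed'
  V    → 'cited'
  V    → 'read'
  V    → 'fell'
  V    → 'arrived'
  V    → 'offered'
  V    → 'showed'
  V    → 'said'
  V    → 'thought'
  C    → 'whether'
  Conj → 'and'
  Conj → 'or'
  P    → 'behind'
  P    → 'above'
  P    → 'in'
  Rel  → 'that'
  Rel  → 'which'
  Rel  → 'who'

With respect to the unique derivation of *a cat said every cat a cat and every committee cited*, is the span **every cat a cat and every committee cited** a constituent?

[S [S [NP [Det a] [N cat]] [VP [V said] [NP [Det every] [N cat]] [NP [Det a] [N cat]]]] [Conj and] [S [NP [Det every] [N committee]] [VP [V cited]]]]
The smallest constituent containing 'every cat a cat and every committee cited' is the S spanning 'a cat said every cat a cat and every committee cited'; no single node in the tree dominates exactly the given words.

No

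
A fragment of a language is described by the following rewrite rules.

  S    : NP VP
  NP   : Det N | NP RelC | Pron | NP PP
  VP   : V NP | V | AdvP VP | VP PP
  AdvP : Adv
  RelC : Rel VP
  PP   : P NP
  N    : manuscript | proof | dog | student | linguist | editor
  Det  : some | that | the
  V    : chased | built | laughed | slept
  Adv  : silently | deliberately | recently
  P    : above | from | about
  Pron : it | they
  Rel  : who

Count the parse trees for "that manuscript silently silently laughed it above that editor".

Two of the 4 distinct bracketings:
[S [NP [Det that] [N manuscript]] [VP [AdvP [Adv silently]] [VP [AdvP [Adv silently]] [VP [V laughed] [NP [NP [Pron it]] [PP [P above] [NP [Det that] [N editor]]]]]]]]
[S [NP [Det that] [N manuscript]] [VP [AdvP [Adv silently]] [VP [AdvP [Adv silently]] [VP [VP [V laughed] [NP [Pron it]]] [PP [P above] [NP [Det that] [N editor]]]]]]]
The difference turns on whether NP → NP PP is used at the relevant span, versus an alternative expansion of NP.

4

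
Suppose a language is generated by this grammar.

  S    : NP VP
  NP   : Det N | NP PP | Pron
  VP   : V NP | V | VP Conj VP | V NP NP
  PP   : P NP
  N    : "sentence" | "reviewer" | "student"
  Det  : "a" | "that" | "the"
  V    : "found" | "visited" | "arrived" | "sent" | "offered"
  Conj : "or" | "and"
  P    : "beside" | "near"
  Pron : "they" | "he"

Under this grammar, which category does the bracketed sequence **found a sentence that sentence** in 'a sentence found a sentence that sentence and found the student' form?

VP

[S [NP [Det a] [N sentence]] [VP [VP [V found] [NP [Det a] [N sentence]] [NP [Det that] [N sentence]]] [Conj and] [VP [V found] [NP [Det the] [N student]]]]]
The span 'found a sentence that sentence' is the VP node built by VP → V NP NP.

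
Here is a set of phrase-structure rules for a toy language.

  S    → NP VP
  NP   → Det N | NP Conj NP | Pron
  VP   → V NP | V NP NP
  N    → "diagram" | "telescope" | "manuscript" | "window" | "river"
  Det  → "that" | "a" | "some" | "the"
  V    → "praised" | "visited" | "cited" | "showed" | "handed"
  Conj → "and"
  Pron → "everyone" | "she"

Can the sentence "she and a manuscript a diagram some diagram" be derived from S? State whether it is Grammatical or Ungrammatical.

For S → NP VP, every NP-prefix leaves a non-VP remainder: after 'she' the remainder is not a VP; after 'she and a manuscript' the remainder is not a VP.

Ungrammatical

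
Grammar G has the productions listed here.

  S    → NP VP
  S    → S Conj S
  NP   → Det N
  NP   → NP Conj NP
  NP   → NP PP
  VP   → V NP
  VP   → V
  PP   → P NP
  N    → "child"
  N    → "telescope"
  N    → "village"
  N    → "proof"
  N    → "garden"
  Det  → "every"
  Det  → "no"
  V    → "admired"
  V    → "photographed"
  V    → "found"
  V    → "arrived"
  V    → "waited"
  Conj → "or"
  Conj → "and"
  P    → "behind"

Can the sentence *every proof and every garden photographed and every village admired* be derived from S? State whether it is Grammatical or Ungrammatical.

S
  S
    NP
      NP
        Det: every
        N: proof
      Conj: and
      NP
        Det: every
        N: garden
    VP
      V: photographed
  Conj: and
  S
    NP
      Det: every
      N: village
    VP
      V: admired
Every word is introduced by a lexical rule and the phrasal rules combine the resulting categories into a single S.

Grammatical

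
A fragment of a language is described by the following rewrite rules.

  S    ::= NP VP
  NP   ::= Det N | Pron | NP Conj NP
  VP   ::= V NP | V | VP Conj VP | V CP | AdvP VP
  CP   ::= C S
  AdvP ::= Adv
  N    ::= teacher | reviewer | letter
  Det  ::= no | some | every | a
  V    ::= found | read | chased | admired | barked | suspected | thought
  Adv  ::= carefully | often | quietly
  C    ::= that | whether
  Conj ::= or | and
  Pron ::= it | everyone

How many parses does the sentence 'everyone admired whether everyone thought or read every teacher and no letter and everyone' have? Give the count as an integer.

Two of the 4 distinct bracketings:
[S [NP [Pron everyone]] [VP [VP [V admired] [CP [C whether] [S [NP [Pron everyone]] [VP [V thought]]]]] [Conj or] [VP [V read] [NP [NP [Det every] [N teacher]] [Conj and] [NP [NP [Det no] [N letter]] [Conj and] [NP [Pron everyone]]]]]]]
[S [NP [Pron everyone]] [VP [VP [V admired] [CP [C whether] [S [NP [Pron everyone]] [VP [V thought]]]]] [Conj or] [VP [V read] [NP [NP [NP [Det every] [N teacher]] [Conj and] [NP [Det no] [N letter]]] [Conj and] [NP [Pron everyone]]]]]]
The trees differ in how a recursive rule is bracketed over the same span.

4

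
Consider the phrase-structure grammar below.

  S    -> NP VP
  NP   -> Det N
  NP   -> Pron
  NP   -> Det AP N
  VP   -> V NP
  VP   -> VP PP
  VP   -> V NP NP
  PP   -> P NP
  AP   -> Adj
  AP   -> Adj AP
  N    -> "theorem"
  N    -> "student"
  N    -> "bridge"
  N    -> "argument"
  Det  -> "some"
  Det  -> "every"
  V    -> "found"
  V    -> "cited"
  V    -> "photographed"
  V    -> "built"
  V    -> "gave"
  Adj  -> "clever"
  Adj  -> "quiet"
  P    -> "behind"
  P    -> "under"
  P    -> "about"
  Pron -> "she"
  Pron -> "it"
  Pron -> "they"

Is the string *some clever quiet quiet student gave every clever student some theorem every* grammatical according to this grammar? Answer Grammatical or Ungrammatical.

For S → NP VP, the only prefix that parses as NP is 'some clever quiet quiet student', but the remainder 'gave every clever student some theorem every' is not a VP under these rules.

Ungrammatical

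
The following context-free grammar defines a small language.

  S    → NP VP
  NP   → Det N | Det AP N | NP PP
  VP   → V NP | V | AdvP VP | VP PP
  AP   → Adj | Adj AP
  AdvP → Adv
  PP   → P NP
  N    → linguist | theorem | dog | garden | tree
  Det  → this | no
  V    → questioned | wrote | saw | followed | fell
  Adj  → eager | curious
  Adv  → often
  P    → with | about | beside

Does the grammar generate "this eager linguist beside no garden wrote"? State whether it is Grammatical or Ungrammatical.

Grammatical

S
  NP
    NP
      Det: this
      AP
        Adj: eager
      N: linguist
    PP
      P: beside
      NP
        Det: no
        N: garden
  VP
    V: wrote
The bracketing above is licensed at every node by one of the given productions, with S at the root.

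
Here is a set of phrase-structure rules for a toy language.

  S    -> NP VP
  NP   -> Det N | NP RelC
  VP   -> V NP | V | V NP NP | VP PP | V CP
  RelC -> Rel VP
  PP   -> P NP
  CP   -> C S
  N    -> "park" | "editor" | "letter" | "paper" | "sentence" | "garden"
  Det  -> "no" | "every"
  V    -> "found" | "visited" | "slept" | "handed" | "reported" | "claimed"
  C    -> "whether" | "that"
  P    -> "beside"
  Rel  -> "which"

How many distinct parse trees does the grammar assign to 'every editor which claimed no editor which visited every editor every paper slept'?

3

Two of the 3 distinct bracketings:
[S [NP [NP [Det every] [N editor]] [RelC [Rel which] [VP [V claimed] [NP [NP [Det no] [N editor]] [RelC [Rel which] [VP [V visited] [NP [Det every] [N editor]] [NP [Det every] [N paper]]]]]]]] [VP [V slept]]]
[S [NP [NP [Det every] [N editor]] [RelC [Rel which] [VP [V claimed] [NP [NP [Det no] [N editor]] [RelC [Rel which] [VP [V visited] [NP [Det every] [N editor]]]]] [NP [Det every] [N paper]]]]] [VP [V slept]]]
The trees differ in how a recursive rule is bracketed over the same span.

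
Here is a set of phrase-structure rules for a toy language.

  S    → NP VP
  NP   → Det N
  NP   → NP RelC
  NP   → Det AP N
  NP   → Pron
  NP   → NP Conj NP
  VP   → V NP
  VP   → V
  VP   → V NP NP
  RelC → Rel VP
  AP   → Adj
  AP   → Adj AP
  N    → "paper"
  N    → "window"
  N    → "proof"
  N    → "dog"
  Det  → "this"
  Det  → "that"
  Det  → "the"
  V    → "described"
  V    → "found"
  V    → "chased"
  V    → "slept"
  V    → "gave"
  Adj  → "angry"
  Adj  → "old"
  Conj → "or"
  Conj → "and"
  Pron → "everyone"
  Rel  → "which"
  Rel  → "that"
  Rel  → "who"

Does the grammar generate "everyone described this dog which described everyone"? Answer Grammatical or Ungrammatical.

S
  NP
    Pron: everyone
  VP
    V: described
    NP
      NP
        Det: this
        N: dog
      RelC
        Rel: which
        VP
          V: described
          NP
            Pron: everyone
The bracketing above is licensed at every node by one of the given productions, with S at the root.

Grammatical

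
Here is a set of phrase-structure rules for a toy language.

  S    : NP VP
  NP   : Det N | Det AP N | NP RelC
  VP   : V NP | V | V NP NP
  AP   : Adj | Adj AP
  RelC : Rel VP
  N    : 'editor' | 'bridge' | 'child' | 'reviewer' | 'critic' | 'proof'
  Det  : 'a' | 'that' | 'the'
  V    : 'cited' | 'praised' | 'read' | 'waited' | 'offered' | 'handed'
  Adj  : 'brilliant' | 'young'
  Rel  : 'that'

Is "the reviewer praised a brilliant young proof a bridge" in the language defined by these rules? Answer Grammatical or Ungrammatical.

[S [NP [Det the] [N reviewer]] [VP [V praised] [NP [Det a] [AP [Adj brilliant] [AP [Adj young]]] [N proof]] [NP [Det a] [N bridge]]]]
Each bracket corresponds to one application of a listed rule, so the string is derivable from S.

Grammatical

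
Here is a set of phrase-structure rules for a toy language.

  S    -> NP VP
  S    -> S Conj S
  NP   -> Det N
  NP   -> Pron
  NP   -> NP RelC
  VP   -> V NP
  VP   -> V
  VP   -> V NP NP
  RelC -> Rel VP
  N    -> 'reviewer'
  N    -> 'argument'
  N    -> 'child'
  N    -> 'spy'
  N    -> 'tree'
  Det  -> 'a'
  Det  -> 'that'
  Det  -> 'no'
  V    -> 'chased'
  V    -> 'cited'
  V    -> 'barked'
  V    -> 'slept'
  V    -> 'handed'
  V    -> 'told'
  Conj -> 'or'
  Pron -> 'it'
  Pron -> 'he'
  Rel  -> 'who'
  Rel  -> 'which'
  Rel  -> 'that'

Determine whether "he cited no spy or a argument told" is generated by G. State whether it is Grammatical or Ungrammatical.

S
  S
    NP
      Pron: he
    VP
      V: cited
      NP
        Det: no
        N: spy
  Conj: or
  S
    NP
      Det: a
      N: argument
    VP
      V: told
The bracketing above is licensed at every node by one of the given productions, with S at the root.

Grammatical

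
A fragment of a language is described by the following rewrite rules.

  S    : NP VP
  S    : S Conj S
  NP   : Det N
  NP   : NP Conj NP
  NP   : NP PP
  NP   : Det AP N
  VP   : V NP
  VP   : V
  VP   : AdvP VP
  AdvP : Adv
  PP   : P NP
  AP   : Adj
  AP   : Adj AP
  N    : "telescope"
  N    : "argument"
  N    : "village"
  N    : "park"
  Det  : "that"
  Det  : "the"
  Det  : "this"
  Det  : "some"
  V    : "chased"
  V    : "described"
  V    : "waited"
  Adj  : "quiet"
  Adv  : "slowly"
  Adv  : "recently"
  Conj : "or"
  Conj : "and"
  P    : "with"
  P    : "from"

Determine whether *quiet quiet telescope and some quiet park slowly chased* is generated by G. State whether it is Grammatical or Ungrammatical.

Ungrammatical

For S → NP VP, no prefix of the string parses as an NP. The alternative S rule S → S Conj S likewise has no satisfying split.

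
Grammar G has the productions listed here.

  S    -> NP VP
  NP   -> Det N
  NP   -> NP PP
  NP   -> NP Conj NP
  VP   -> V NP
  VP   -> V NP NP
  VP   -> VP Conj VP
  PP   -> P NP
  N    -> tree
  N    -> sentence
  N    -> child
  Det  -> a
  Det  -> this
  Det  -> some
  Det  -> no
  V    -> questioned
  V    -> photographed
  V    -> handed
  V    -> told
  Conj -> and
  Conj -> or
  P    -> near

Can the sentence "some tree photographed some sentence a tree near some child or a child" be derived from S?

[S [NP [Det some] [N tree]] [VP [V photographed] [NP [Det some] [N sentence]] [NP [NP [Det a] [N tree]] [PP [P near] [NP [NP [Det some] [N child]] [Conj or] [NP [Det a] [N child]]]]]]]
Each bracket corresponds to one application of a listed rule, so the string is derivable from S.

Grammatical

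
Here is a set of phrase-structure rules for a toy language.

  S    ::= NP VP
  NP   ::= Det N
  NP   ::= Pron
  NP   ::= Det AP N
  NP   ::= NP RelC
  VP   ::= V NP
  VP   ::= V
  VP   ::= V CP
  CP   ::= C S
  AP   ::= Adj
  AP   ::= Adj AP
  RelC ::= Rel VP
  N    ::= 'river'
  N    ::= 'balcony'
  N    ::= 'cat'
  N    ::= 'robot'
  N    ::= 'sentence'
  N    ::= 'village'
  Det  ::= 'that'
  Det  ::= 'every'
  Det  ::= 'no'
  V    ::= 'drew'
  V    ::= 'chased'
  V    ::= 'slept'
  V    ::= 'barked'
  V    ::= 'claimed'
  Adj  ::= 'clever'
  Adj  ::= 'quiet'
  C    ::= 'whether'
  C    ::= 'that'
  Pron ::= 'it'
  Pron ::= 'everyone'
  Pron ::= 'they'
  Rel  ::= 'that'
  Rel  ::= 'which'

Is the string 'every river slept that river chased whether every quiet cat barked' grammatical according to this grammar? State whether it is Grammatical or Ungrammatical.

For S → NP VP, the only prefix that parses as NP is 'every river', but the remainder 'slept that river chased whether every quiet cat barked' is not a VP under these rules.

Ungrammatical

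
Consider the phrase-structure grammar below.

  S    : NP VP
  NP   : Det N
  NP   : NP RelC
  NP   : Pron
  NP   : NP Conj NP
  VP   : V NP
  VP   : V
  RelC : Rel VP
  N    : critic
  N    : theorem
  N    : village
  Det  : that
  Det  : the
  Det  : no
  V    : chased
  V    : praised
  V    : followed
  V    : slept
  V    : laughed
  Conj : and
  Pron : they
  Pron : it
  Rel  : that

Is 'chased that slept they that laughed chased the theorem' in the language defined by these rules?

For S → NP VP, no prefix of the string parses as an NP.

Ungrammatical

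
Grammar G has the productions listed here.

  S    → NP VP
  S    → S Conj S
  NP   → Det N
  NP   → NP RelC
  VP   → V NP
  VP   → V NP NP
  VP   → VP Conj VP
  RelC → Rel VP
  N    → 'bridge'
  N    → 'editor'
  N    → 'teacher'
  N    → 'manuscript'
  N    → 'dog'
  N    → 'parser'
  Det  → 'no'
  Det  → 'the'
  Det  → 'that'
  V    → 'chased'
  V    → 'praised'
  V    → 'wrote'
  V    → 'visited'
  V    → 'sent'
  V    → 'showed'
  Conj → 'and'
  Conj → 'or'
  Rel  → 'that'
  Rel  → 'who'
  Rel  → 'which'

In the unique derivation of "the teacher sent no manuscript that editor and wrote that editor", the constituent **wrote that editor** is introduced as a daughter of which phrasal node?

VP

[S [NP [Det the] [N teacher]] [VP [VP [V sent] [NP [Det no] [N manuscript]] [NP [Det that] [N editor]]] [Conj and] [VP [V wrote] [NP [Det that] [N editor]]]]]
The span 'wrote that editor' is the VP node built by VP → V NP.
Its mother is the VP built by VP → VP Conj VP.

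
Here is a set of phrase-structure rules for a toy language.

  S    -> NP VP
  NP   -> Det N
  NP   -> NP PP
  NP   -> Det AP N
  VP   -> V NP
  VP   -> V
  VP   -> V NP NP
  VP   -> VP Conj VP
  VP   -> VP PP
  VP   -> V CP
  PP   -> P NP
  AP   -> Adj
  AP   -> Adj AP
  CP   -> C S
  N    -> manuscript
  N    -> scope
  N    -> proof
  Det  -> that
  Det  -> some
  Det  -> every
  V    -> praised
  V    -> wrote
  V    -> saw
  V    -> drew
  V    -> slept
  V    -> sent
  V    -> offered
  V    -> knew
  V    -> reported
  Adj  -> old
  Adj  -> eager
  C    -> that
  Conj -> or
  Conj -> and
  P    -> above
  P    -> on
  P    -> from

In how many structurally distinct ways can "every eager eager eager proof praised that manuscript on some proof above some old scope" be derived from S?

5

Two of the 5 distinct bracketings:
[S [NP [Det every] [AP [Adj eager] [AP [Adj eager] [AP [Adj eager]]]] [N proof]] [VP [V praised] [NP [NP [Det that] [N manuscript]] [PP [P on] [NP [NP [Det some] [N proof]] [PP [P above] [NP [Det some] [AP [Adj old]] [N scope]]]]]]]]
[S [NP [Det every] [AP [Adj eager] [AP [Adj eager] [AP [Adj eager]]]] [N proof]] [VP [V praised] [NP [NP [NP [Det that] [N manuscript]] [PP [P on] [NP [Det some] [N proof]]]] [PP [P above] [NP [Det some] [AP [Adj old]] [N scope]]]]]]
The trees differ in how a recursive rule is bracketed over the same span.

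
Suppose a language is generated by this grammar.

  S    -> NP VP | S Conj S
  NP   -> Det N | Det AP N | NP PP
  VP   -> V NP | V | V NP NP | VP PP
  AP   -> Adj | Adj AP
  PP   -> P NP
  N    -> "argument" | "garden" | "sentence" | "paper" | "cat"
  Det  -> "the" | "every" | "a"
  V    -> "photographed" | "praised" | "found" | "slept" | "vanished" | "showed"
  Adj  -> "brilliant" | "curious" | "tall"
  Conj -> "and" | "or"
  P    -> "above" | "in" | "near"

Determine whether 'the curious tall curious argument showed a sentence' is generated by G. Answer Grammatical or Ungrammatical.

Grammatical

S
  NP
    Det: the
    AP
      Adj: curious
      AP
        Adj: tall
        AP
          Adj: curious
    N: argument
  VP
    V: showed
    NP
      Det: a
      N: sentence
The bracketing above is licensed at every node by one of the given productions, with S at the root.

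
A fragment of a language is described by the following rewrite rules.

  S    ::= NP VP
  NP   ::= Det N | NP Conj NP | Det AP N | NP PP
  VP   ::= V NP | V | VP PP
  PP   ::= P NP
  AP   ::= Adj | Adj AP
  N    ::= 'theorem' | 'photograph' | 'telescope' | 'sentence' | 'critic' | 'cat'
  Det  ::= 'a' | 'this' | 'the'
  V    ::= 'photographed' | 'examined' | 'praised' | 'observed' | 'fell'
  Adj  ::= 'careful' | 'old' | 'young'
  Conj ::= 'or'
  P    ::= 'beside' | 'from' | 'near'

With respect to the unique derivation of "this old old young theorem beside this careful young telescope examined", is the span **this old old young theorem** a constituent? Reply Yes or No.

Yes

[S [NP [NP [Det this] [AP [Adj old] [AP [Adj old] [AP [Adj young]]]] [N theorem]] [PP [P beside] [NP [Det this] [AP [Adj careful] [AP [Adj young]]] [N telescope]]]] [VP [V examined]]]
The words 'this old old young theorem' are exhaustively dominated by a single NP node (built by NP → Det AP N), so they form a constituent.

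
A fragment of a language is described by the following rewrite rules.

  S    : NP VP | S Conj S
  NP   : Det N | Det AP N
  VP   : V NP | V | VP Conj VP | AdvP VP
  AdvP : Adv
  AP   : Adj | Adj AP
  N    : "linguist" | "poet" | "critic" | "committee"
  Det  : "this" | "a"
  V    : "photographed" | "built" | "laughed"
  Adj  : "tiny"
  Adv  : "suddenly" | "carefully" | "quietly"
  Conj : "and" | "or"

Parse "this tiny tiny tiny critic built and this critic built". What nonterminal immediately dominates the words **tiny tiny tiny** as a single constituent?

AP

[S [S [NP [Det this] [AP [Adj tiny] [AP [Adj tiny] [AP [Adj tiny]]]] [N critic]] [VP [V built]]] [Conj and] [S [NP [Det this] [N critic]] [VP [V built]]]]
The span 'tiny tiny tiny' is the AP node built by AP → Adj AP.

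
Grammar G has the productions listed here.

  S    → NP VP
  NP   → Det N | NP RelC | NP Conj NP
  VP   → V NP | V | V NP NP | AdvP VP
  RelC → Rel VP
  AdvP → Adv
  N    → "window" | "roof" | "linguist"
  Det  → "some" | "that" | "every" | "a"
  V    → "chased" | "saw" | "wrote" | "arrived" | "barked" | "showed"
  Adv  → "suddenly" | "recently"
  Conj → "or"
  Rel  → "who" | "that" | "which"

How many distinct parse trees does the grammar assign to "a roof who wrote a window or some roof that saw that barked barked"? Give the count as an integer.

9

Two of the 9 distinct bracketings:
[S [NP [NP [Det a] [N roof]] [RelC [Rel who] [VP [V wrote] [NP [NP [NP [NP [Det a] [N window]] [Conj or] [NP [Det some] [N roof]]] [RelC [Rel that] [VP [V saw]]]] [RelC [Rel that] [VP [V barked]]]]]]] [VP [V barked]]]
[S [NP [NP [Det a] [N roof]] [RelC [Rel who] [VP [V wrote] [NP [NP [NP [Det a] [N window]] [Conj or] [NP [NP [Det some] [N roof]] [RelC [Rel that] [VP [V saw]]]]] [RelC [Rel that] [VP [V barked]]]]]]] [VP [V barked]]]
The trees differ in how a recursive rule is bracketed over the same span.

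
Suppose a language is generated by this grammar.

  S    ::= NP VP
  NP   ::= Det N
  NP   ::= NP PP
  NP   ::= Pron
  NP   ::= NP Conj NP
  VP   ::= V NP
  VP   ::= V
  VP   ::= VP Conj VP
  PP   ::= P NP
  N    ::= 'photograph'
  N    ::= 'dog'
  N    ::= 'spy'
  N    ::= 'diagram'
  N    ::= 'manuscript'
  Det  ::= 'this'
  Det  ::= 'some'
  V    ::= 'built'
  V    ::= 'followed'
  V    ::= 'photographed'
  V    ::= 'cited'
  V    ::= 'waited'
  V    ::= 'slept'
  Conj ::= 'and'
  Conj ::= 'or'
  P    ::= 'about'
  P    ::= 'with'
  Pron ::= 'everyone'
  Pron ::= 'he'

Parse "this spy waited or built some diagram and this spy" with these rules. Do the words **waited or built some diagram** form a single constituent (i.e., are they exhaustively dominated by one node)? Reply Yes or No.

No

[S [NP [Det this] [N spy]] [VP [VP [V waited]] [Conj or] [VP [V built] [NP [NP [Det some] [N diagram]] [Conj and] [NP [Det this] [N spy]]]]]]
The smallest constituent containing 'waited or built some diagram' is the VP spanning 'waited or built some diagram and this spy'; no single node in the tree dominates exactly the given words.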